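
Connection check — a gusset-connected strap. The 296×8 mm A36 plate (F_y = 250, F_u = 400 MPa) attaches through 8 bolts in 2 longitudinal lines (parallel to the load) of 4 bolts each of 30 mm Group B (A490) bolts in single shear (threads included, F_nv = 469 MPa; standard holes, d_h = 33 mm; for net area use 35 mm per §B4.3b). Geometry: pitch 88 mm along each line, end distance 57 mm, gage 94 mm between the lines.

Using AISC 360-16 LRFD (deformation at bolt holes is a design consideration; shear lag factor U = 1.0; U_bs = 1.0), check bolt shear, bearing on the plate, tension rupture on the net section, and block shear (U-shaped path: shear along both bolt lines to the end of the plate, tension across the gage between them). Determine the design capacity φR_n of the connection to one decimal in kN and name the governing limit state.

542.4 kN (net-section rupture governs)

Bolt shear: A_b = π(30)²/4 = 706.86 mm². φR_n = 0.75 × 469 × 706.86 × 8 × 1 = 1989.1 kN.
Bearing (8 mm plate, F_u = 400 MPa): end bolts L_c = 57 − 33/2 = 40.5, R_n = min(1.2×40.5×8×400, 2.4×30×8×400) = 155.52 kN/bolt; interior L_c = 88 − 33 = 55, R_n = 211.2 kN/bolt. φR_n = 0.75 × (2×155.52 + 6×211.2) = 1183.7 kN.
Tension rupture (net): A_n = (296 − 2×35)×8 = 1808 mm² (U = 1.0, A_e = A_n). φR_n = 0.75 × 400 × 1808 = 542.4 kN.
Block shear: shear path 2×[57+3×88] = 2×321 mm, A_gv = 5136, A_nv = 2×(321 − 3.5×35)×8 = 3176 mm²; tension across gage: (94 − 1×35)×8 = 472 mm². R_n = min(0.6×400×3176, 0.6×250×5136) + 1.0×400×472 = min(762.24, 770.4) + 188.8 = 951.04 kN. φR_n = 0.75 × 951.04 = 713.3 kN.
Governing: min(1989.1, 1183.7, 542.4, 713.3) = 542.4 kN → net-section rupture.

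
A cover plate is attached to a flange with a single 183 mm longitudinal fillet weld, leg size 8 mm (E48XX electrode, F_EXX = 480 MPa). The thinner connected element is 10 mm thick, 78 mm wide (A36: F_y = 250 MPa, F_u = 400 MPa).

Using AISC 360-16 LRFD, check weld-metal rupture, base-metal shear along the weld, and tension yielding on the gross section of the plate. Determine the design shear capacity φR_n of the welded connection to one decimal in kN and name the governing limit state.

Weld metal: throat = 0.707×8 = 5.656 mm, L = 183 mm. φR_n = 0.75 × 0.6 × 480 × 5.656 × 183 = 223.6 kN.
Base metal shear (10 mm plate): yield φR_n = 1.0×0.6×250×10×183 = 274.5 kN; rupture φR_n = 0.75×0.6×400×10×183 = 329.4 kN; take 274.5 kN (yield).
Tension yield (gross): A_g = 78×10 = 780 mm². φR_n = 0.90 × 250 × 780 = 175.5 kN.
Governing: min(223.6, 274.5, 175.5) = 175.5 kN → gross-section yield.

175.5 kN (gross-section yield governs)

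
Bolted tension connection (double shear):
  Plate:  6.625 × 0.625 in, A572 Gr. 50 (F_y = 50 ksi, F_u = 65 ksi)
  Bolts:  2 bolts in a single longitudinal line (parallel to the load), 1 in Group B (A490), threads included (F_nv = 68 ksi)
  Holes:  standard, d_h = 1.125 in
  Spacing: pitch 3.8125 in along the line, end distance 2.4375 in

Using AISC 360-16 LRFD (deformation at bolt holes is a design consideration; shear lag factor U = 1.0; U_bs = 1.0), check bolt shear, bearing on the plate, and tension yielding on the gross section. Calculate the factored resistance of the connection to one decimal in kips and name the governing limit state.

Bolt shear: A_b = π(1)²/4 = 0.7854 in². φR_n = 0.75 × 68 × 0.7854 × 2 × 2 = 160.2 kips.
Bearing (0.625 in plate, F_u = 65 ksi): end bolts L_c = 2.4375 − 1.125/2 = 1.875, R_n = min(1.2×1.875×0.625×65, 2.4×1×0.625×65) = 91.406 kips/bolt; interior L_c = 3.8125 − 1.125 = 2.6875, R_n = 97.5 kips/bolt. φR_n = 0.75 × (1×91.406 + 1×97.5) = 141.7 kips.
Tension yield (gross): A_g = 6.625×0.625 = 4.1406 in². φR_n = 0.90 × 50 × 4.1406 = 186.3 kips.
Governing: min(160.2, 141.7, 186.3) = 141.7 kips → bearing.

141.7 kips (bearing governs)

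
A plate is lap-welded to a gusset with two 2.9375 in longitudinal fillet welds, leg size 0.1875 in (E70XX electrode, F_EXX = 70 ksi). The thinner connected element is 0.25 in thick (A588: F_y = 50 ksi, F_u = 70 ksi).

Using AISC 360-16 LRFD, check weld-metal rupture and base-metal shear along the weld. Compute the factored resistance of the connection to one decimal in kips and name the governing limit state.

24.5 kips (weld metal governs)

Weld metal: throat = 0.707×0.1875 = 0.13256 in, L = 2×2.9375 = 5.875 in. φR_n = 0.75 × 0.6 × 70 × 0.13256 × 5.875 = 24.5 kips.
Base metal shear (0.25 in plate): yield φR_n = 1.0×0.6×50×0.25×5.875 = 44.1 kips; rupture φR_n = 0.75×0.6×70×0.25×5.875 = 46.3 kips; take 44.1 kips (yield).
Governing: min(24.5, 44.1) = 24.5 kips → weld metal.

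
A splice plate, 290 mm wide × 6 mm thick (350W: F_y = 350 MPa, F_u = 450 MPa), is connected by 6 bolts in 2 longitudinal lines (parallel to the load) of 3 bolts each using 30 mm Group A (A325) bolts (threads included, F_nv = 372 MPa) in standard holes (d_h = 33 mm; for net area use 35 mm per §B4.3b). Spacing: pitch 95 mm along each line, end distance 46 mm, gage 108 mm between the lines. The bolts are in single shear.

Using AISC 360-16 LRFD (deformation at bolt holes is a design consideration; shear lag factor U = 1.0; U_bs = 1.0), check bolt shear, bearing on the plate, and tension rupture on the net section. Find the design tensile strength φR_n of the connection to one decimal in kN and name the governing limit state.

445.5 kN (net-section rupture governs)

Bolt shear: A_b = π(30)²/4 = 706.86 mm². φR_n = 0.75 × 372 × 706.86 × 6 × 1 = 1183.3 kN.
Bearing (6 mm plate, F_u = 450 MPa): end bolts L_c = 46 − 33/2 = 29.5, R_n = min(1.2×29.5×6×450, 2.4×30×6×450) = 95.58 kN/bolt; interior L_c = 95 − 33 = 62, R_n = 194.4 kN/bolt. φR_n = 0.75 × (2×95.58 + 4×194.4) = 726.6 kN.
Tension rupture (net): A_n = (290 − 2×35)×6 = 1320 mm² (U = 1.0, A_e = A_n). φR_n = 0.75 × 450 × 1320 = 445.5 kN.
Governing: min(1183.3, 726.6, 445.5) = 445.5 kN → net-section rupture.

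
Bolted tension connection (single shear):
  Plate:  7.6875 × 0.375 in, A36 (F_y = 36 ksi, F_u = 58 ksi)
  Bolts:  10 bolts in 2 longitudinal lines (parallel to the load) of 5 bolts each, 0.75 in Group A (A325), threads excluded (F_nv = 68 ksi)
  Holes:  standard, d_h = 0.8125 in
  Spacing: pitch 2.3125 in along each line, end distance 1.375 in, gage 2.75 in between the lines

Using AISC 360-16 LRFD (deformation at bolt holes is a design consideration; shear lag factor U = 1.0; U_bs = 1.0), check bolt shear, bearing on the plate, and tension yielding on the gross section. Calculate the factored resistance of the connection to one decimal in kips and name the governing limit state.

93.4 kips (gross-section yield governs)

Bolt shear: A_b = π(0.75)²/4 = 0.44179 in². φR_n = 0.75 × 68 × 0.44179 × 10 × 1 = 225.3 kips.
Bearing (0.375 in plate, F_u = 58 ksi): end bolts L_c = 1.375 − 0.8125/2 = 0.96875, R_n = min(1.2×0.96875×0.375×58, 2.4×0.75×0.375×58) = 25.284 kips/bolt; interior L_c = 2.3125 − 0.8125 = 1.5, R_n = 39.15 kips/bolt. φR_n = 0.75 × (2×25.284 + 8×39.15) = 272.8 kips.
Tension yield (gross): A_g = 7.6875×0.375 = 2.8828 in². φR_n = 0.90 × 36 × 2.8828 = 93.4 kips.
Governing: min(225.3, 272.8, 93.4) = 93.4 kips → gross-section yield.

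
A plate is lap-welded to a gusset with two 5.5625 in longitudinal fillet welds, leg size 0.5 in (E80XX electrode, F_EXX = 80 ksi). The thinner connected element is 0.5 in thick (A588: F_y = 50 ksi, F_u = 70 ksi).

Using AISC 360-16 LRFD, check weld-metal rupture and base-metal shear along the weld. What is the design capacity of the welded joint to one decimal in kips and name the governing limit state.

Weld metal: throat = 0.707×0.5 = 0.3535 in, L = 2×5.5625 = 11.125 in. φR_n = 0.75 × 0.6 × 80 × 0.3535 × 11.125 = 141.6 kips.
Base metal shear (0.5 in plate): yield φR_n = 1.0×0.6×50×0.5×11.125 = 166.9 kips; rupture φR_n = 0.75×0.6×70×0.5×11.125 = 175.2 kips; take 166.9 kips (yield).
Governing: min(141.6, 166.9) = 141.6 kips → weld metal.

141.6 kips (weld metal governs)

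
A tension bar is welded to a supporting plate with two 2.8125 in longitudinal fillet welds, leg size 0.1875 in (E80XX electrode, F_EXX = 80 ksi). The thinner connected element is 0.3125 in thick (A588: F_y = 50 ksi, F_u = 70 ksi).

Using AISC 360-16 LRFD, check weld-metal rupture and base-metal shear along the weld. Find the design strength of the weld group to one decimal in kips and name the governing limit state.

26.8 kips (weld metal governs)

Weld metal: throat = 0.707×0.1875 = 0.13256 in, L = 2×2.8125 = 5.625 in. φR_n = 0.75 × 0.6 × 80 × 0.13256 × 5.625 = 26.8 kips.
Base metal shear (0.3125 in plate): yield φR_n = 1.0×0.6×50×0.3125×5.625 = 52.7 kips; rupture φR_n = 0.75×0.6×70×0.3125×5.625 = 55.4 kips; take 52.7 kips (yield).
Governing: min(26.8, 52.7) = 26.8 kips → weld metal.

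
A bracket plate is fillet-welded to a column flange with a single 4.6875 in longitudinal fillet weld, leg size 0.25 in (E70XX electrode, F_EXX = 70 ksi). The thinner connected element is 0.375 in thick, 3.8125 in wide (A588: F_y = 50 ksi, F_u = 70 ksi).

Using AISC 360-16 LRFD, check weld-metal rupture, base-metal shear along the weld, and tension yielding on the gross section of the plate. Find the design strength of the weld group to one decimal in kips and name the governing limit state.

26.1 kips (weld metal governs)

Weld metal: throat = 0.707×0.25 = 0.17675 in, L = 4.6875 in. φR_n = 0.75 × 0.6 × 70 × 0.17675 × 4.6875 = 26.1 kips.
Base metal shear (0.375 in plate): yield φR_n = 1.0×0.6×50×0.375×4.6875 = 52.7 kips; rupture φR_n = 0.75×0.6×70×0.375×4.6875 = 55.4 kips; take 52.7 kips (yield).
Tension yield (gross): A_g = 3.8125×0.375 = 1.4297 in². φR_n = 0.90 × 50 × 1.4297 = 64.3 kips.
Governing: min(26.1, 52.7, 64.3) = 26.1 kips → weld metal.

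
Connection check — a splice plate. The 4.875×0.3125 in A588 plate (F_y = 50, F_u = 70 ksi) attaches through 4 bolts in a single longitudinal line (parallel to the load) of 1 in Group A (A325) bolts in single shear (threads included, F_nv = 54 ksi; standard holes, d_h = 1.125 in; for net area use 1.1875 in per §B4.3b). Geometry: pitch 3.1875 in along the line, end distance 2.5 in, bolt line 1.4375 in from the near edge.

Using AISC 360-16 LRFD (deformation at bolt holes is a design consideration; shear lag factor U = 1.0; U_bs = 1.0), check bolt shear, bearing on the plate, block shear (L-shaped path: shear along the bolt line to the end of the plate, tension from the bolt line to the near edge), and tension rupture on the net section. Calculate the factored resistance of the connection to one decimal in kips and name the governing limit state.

60.5 kips (net-section rupture governs)

Bolt shear: A_b = π(1)²/4 = 0.7854 in². φR_n = 0.75 × 54 × 0.7854 × 4 × 1 = 127.2 kips.
Bearing (0.3125 in plate, F_u = 70 ksi): end bolts L_c = 2.5 − 1.125/2 = 1.9375, R_n = min(1.2×1.9375×0.3125×70, 2.4×1×0.3125×70) = 50.859 kips/bolt; interior L_c = 3.1875 − 1.125 = 2.0625, R_n = 52.5 kips/bolt. φR_n = 0.75 × (1×50.859 + 3×52.5) = 156.3 kips.
Block shear: shear path 1×[2.5+3×3.1875] = 1×12.0625 in, A_gv = 3.7695, A_nv = 1×(12.0625 − 3.5×1.1875)×0.3125 = 2.4707 in²; tension to near edge: (1.4375 − 0.5×1.1875)×0.3125 = 0.26367 in². R_n = min(0.6×70×2.4707, 0.6×50×3.7695) + 1.0×70×0.26367 = min(103.77, 113.09) + 18.457 = 122.23 kips. φR_n = 0.75 × 122.23 = 91.7 kips.
Tension rupture (net): A_n = (4.875 − 1×1.1875)×0.3125 = 1.1523 in² (U = 1.0, A_e = A_n). φR_n = 0.75 × 70 × 1.1523 = 60.5 kips.
Governing: min(127.2, 156.3, 91.7, 60.5) = 60.5 kips → net-section rupture.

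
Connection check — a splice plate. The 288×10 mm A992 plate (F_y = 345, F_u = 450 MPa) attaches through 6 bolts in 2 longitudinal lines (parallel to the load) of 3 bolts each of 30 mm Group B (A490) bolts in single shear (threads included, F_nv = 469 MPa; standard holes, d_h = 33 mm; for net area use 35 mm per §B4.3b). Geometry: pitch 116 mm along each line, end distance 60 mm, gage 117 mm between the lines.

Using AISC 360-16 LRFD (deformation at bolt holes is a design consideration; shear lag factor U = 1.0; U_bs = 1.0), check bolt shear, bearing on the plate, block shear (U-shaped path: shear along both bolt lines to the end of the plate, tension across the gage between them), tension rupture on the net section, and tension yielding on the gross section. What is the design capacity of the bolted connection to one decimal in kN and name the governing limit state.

735.8 kN (net-section rupture governs)

Bolt shear: A_b = π(30)²/4 = 706.86 mm². φR_n = 0.75 × 469 × 706.86 × 6 × 1 = 1491.8 kN.
Bearing (10 mm plate, F_u = 450 MPa): end bolts L_c = 60 − 33/2 = 43.5, R_n = min(1.2×43.5×10×450, 2.4×30×10×450) = 234.9 kN/bolt; interior L_c = 116 − 33 = 83, R_n = 324 kN/bolt. φR_n = 0.75 × (2×234.9 + 4×324) = 1324.4 kN.
Block shear: shear path 2×[60+2×116] = 2×292 mm, A_gv = 5840, A_nv = 2×(292 − 2.5×35)×10 = 4090 mm²; tension across gage: (117 − 1×35)×10 = 820 mm². R_n = min(0.6×450×4090, 0.6×345×5840) + 1.0×450×820 = min(1104.3, 1208.9) + 369 = 1473.3 kN. φR_n = 0.75 × 1473.3 = 1105.0 kN.
Tension rupture (net): A_n = (288 − 2×35)×10 = 2180 mm² (U = 1.0, A_e = A_n). φR_n = 0.75 × 450 × 2180 = 735.8 kN.
Tension yield (gross): A_g = 288×10 = 2880 mm². φR_n = 0.90 × 345 × 2880 = 894.2 kN.
Governing: min(1491.8, 1324.4, 1105.0, 735.8, 894.2) = 735.8 kN → net-section rupture.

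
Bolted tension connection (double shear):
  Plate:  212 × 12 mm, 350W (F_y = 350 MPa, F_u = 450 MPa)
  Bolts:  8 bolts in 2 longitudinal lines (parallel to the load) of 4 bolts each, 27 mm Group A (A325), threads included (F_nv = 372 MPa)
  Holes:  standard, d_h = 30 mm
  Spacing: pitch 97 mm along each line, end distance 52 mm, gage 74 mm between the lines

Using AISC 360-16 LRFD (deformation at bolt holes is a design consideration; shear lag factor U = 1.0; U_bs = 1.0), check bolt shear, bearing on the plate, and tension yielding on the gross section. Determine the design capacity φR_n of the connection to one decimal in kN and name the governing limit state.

Bolt shear: A_b = π(27)²/4 = 572.56 mm². φR_n = 0.75 × 372 × 572.56 × 8 × 2 = 2555.9 kN.
Bearing (12 mm plate, F_u = 450 MPa): end bolts L_c = 52 − 30/2 = 37, R_n = min(1.2×37×12×450, 2.4×27×12×450) = 239.76 kN/bolt; interior L_c = 97 − 30 = 67, R_n = 349.92 kN/bolt. φR_n = 0.75 × (2×239.76 + 6×349.92) = 1934.3 kN.
Tension yield (gross): A_g = 212×12 = 2544 mm². φR_n = 0.90 × 350 × 2544 = 801.4 kN.
Governing: min(2555.9, 1934.3, 801.4) = 801.4 kN → gross-section yield.

801.4 kN (gross-section yield governs)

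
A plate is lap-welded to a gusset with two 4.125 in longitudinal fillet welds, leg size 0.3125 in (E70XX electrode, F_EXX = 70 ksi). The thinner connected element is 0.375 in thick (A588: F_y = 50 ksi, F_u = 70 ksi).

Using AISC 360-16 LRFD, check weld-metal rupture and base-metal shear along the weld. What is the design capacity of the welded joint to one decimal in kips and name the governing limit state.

57.4 kips (weld metal governs)

Weld metal: throat = 0.707×0.3125 = 0.22094 in, L = 2×4.125 = 8.25 in. φR_n = 0.75 × 0.6 × 70 × 0.22094 × 8.25 = 57.4 kips.
Base metal shear (0.375 in plate): yield φR_n = 1.0×0.6×50×0.375×8.25 = 92.8 kips; rupture φR_n = 0.75×0.6×70×0.375×8.25 = 97.5 kips; take 92.8 kips (yield).
Governing: min(57.4, 92.8) = 57.4 kips → weld metal.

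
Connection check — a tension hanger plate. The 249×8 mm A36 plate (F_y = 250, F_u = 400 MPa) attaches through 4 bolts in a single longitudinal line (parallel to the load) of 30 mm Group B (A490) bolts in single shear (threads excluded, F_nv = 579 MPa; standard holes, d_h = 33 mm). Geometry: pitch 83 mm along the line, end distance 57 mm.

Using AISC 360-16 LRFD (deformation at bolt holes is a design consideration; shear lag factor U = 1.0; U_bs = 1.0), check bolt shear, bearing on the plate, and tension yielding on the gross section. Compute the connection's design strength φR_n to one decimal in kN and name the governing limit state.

448.2 kN (gross-section yield governs)

Bolt shear: A_b = π(30)²/4 = 706.86 mm². φR_n = 0.75 × 579 × 706.86 × 4 × 1 = 1227.8 kN.
Bearing (8 mm plate, F_u = 400 MPa): end bolts L_c = 57 − 33/2 = 40.5, R_n = min(1.2×40.5×8×400, 2.4×30×8×400) = 155.52 kN/bolt; interior L_c = 83 − 33 = 50, R_n = 192 kN/bolt. φR_n = 0.75 × (1×155.52 + 3×192) = 548.6 kN.
Tension yield (gross): A_g = 249×8 = 1992 mm². φR_n = 0.90 × 250 × 1992 = 448.2 kN.
Governing: min(1227.8, 548.6, 448.2) = 448.2 kN → gross-section yield.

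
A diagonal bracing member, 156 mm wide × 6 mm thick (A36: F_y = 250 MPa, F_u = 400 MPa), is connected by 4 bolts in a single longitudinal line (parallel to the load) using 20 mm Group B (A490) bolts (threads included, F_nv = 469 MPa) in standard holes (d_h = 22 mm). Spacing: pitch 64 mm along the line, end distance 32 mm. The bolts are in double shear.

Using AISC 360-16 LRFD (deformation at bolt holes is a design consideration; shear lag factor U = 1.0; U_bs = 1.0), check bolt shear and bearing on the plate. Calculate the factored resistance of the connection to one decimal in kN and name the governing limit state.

304.6 kN (bearing governs)

Bolt shear: A_b = π(20)²/4 = 314.16 mm². φR_n = 0.75 × 469 × 314.16 × 4 × 2 = 884.0 kN.
Bearing (6 mm plate, F_u = 400 MPa): end bolts L_c = 32 − 22/2 = 21, R_n = min(1.2×21×6×400, 2.4×20×6×400) = 60.48 kN/bolt; interior L_c = 64 − 22 = 42, R_n = 115.2 kN/bolt. φR_n = 0.75 × (1×60.48 + 3×115.2) = 304.6 kN.
Governing: min(884.0, 304.6) = 304.6 kN → bearing.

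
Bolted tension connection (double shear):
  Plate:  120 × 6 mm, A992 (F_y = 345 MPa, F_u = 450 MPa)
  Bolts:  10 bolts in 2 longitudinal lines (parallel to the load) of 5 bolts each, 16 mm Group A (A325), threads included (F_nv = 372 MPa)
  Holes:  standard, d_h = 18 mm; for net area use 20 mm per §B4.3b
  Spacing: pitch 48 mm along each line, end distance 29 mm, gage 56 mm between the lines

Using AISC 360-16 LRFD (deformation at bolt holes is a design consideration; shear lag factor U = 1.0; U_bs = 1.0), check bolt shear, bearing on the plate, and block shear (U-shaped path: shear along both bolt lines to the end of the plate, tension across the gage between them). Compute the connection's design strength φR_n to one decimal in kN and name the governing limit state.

Bolt shear: A_b = π(16)²/4 = 201.06 mm². φR_n = 0.75 × 372 × 201.06 × 10 × 2 = 1121.9 kN.
Bearing (6 mm plate, F_u = 450 MPa): end bolts L_c = 29 − 18/2 = 20, R_n = min(1.2×20×6×450, 2.4×16×6×450) = 64.8 kN/bolt; interior L_c = 48 − 18 = 30, R_n = 97.2 kN/bolt. φR_n = 0.75 × (2×64.8 + 8×97.2) = 680.4 kN.
Block shear: shear path 2×[29+4×48] = 2×221 mm, A_gv = 2652, A_nv = 2×(221 − 4.5×20)×6 = 1572 mm²; tension across gage: (56 − 1×20)×6 = 216 mm². R_n = min(0.6×450×1572, 0.6×345×2652) + 1.0×450×216 = min(424.44, 548.96) + 97.2 = 521.64 kN. φR_n = 0.75 × 521.64 = 391.2 kN.
Governing: min(1121.9, 680.4, 391.2) = 391.2 kN → block shear.

391.2 kN (block shear governs)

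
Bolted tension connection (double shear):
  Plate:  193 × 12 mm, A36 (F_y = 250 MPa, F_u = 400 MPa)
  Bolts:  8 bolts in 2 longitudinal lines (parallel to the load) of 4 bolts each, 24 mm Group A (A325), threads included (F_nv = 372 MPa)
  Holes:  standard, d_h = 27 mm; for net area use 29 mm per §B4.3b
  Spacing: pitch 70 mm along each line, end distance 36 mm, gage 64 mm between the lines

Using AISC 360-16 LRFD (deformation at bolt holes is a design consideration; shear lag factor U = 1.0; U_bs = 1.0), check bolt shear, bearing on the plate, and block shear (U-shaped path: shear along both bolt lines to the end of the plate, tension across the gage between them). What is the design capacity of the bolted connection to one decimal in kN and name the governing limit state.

750.2 kN (block shear governs)

Bolt shear: A_b = π(24)²/4 = 452.39 mm². φR_n = 0.75 × 372 × 452.39 × 8 × 2 = 2019.5 kN.
Bearing (12 mm plate, F_u = 400 MPa): end bolts L_c = 36 − 27/2 = 22.5, R_n = min(1.2×22.5×12×400, 2.4×24×12×400) = 129.6 kN/bolt; interior L_c = 70 − 27 = 43, R_n = 247.68 kN/bolt. φR_n = 0.75 × (2×129.6 + 6×247.68) = 1309.0 kN.
Block shear: shear path 2×[36+3×70] = 2×246 mm, A_gv = 5904, A_nv = 2×(246 − 3.5×29)×12 = 3468 mm²; tension across gage: (64 − 1×29)×12 = 420 mm². R_n = min(0.6×400×3468, 0.6×250×5904) + 1.0×400×420 = min(832.32, 885.6) + 168 = 1000.3 kN. φR_n = 0.75 × 1000.3 = 750.2 kN.
Governing: min(2019.5, 1309.0, 750.2) = 750.2 kN → block shear.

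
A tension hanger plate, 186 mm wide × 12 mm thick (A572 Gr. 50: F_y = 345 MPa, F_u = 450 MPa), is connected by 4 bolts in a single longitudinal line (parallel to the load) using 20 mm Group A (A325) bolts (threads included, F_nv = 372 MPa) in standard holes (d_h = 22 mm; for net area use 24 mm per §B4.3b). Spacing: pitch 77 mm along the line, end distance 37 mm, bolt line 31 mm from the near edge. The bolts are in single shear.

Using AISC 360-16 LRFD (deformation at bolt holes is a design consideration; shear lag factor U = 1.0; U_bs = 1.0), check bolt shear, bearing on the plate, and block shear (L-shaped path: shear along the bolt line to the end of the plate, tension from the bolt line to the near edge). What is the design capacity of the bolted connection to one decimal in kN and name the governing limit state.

Bolt shear: A_b = π(20)²/4 = 314.16 mm². φR_n = 0.75 × 372 × 314.16 × 4 × 1 = 350.6 kN.
Bearing (12 mm plate, F_u = 450 MPa): end bolts L_c = 37 − 22/2 = 26, R_n = min(1.2×26×12×450, 2.4×20×12×450) = 168.48 kN/bolt; interior L_c = 77 − 22 = 55, R_n = 259.2 kN/bolt. φR_n = 0.75 × (1×168.48 + 3×259.2) = 709.6 kN.
Block shear: shear path 1×[37+3×77] = 1×268 mm, A_gv = 3216, A_nv = 1×(268 − 3.5×24)×12 = 2208 mm²; tension to near edge: (31 − 0.5×24)×12 = 228 mm². R_n = min(0.6×450×2208, 0.6×345×3216) + 1.0×450×228 = min(596.16, 665.71) + 102.6 = 698.76 kN. φR_n = 0.75 × 698.76 = 524.1 kN.
Governing: min(350.6, 709.6, 524.1) = 350.6 kN → bolt shear.

350.6 kN (bolt shear governs)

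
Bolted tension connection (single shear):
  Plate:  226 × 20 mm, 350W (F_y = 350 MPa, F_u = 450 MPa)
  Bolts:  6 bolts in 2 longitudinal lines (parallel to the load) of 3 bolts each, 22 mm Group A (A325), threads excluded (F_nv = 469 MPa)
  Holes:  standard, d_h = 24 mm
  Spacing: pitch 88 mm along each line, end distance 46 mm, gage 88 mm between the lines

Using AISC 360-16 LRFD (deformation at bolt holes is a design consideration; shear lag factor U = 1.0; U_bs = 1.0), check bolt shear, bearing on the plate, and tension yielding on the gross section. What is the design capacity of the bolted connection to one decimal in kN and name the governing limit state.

802.3 kN (bolt shear governs)

Bolt shear: A_b = π(22)²/4 = 380.13 mm². φR_n = 0.75 × 469 × 380.13 × 6 × 1 = 802.3 kN.
Bearing (20 mm plate, F_u = 450 MPa): end bolts L_c = 46 − 24/2 = 34, R_n = min(1.2×34×20×450, 2.4×22×20×450) = 367.2 kN/bolt; interior L_c = 88 − 24 = 64, R_n = 475.2 kN/bolt. φR_n = 0.75 × (2×367.2 + 4×475.2) = 1976.4 kN.
Tension yield (gross): A_g = 226×20 = 4520 mm². φR_n = 0.90 × 350 × 4520 = 1423.8 kN.
Governing: min(802.3, 1976.4, 1423.8) = 802.3 kN → bolt shear.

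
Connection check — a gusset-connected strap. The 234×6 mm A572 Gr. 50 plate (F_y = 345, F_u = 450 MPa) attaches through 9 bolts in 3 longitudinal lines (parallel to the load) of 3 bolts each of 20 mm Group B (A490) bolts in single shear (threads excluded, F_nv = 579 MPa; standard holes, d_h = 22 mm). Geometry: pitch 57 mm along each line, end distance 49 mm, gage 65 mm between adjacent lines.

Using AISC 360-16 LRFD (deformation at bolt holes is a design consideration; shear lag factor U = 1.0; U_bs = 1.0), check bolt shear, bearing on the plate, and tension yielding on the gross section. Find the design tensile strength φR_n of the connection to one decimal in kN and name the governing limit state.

435.9 kN (gross-section yield governs)

Bolt shear: A_b = π(20)²/4 = 314.16 mm². φR_n = 0.75 × 579 × 314.16 × 9 × 1 = 1227.8 kN.
Bearing (6 mm plate, F_u = 450 MPa): end bolts L_c = 49 − 22/2 = 38, R_n = min(1.2×38×6×450, 2.4×20×6×450) = 123.12 kN/bolt; interior L_c = 57 − 22 = 35, R_n = 113.4 kN/bolt. φR_n = 0.75 × (3×123.12 + 6×113.4) = 787.3 kN.
Tension yield (gross): A_g = 234×6 = 1404 mm². φR_n = 0.90 × 345 × 1404 = 435.9 kN.
Governing: min(1227.8, 787.3, 435.9) = 435.9 kN → gross-section yield.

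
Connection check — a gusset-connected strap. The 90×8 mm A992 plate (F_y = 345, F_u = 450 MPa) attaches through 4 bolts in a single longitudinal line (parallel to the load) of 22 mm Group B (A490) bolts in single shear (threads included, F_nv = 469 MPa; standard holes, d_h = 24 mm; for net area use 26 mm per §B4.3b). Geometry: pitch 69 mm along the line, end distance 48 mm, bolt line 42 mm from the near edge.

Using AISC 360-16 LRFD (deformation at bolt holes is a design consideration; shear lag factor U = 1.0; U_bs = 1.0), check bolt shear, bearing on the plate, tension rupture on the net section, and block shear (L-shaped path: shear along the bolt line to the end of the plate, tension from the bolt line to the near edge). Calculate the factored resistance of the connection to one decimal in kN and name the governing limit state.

172.8 kN (net-section rupture governs)

Bolt shear: A_b = π(22)²/4 = 380.13 mm². φR_n = 0.75 × 469 × 380.13 × 4 × 1 = 534.8 kN.
Bearing (8 mm plate, F_u = 450 MPa): end bolts L_c = 48 − 24/2 = 36, R_n = min(1.2×36×8×450, 2.4×22×8×450) = 155.52 kN/bolt; interior L_c = 69 − 24 = 45, R_n = 190.08 kN/bolt. φR_n = 0.75 × (1×155.52 + 3×190.08) = 544.3 kN.
Tension rupture (net): A_n = (90 − 1×26)×8 = 512 mm² (U = 1.0, A_e = A_n). φR_n = 0.75 × 450 × 512 = 172.8 kN.
Block shear: shear path 1×[48+3×69] = 1×255 mm, A_gv = 2040, A_nv = 1×(255 − 3.5×26)×8 = 1312 mm²; tension to near edge: (42 − 0.5×26)×8 = 232 mm². R_n = min(0.6×450×1312, 0.6×345×2040) + 1.0×450×232 = min(354.24, 422.28) + 104.4 = 458.64 kN. φR_n = 0.75 × 458.64 = 344.0 kN.
Governing: min(534.8, 544.3, 172.8, 344.0) = 172.8 kN → net-section rupture.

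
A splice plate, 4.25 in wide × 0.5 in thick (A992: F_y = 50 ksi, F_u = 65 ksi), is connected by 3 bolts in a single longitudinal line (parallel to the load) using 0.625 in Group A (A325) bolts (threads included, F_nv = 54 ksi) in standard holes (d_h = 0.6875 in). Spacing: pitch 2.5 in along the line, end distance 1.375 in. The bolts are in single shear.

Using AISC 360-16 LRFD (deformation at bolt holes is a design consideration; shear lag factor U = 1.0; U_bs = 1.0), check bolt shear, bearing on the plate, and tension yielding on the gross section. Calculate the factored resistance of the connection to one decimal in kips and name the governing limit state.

37.3 kips (bolt shear governs)

Bolt shear: A_b = π(0.625)²/4 = 0.3068 in². φR_n = 0.75 × 54 × 0.3068 × 3 × 1 = 37.3 kips.
Bearing (0.5 in plate, F_u = 65 ksi): end bolts L_c = 1.375 − 0.6875/2 = 1.03125, R_n = min(1.2×1.03125×0.5×65, 2.4×0.625×0.5×65) = 40.219 kips/bolt; interior L_c = 2.5 − 0.6875 = 1.8125, R_n = 48.75 kips/bolt. φR_n = 0.75 × (1×40.219 + 2×48.75) = 103.3 kips.
Tension yield (gross): A_g = 4.25×0.5 = 2.125 in². φR_n = 0.90 × 50 × 2.125 = 95.6 kips.
Governing: min(37.3, 103.3, 95.6) = 37.3 kips → bolt shear.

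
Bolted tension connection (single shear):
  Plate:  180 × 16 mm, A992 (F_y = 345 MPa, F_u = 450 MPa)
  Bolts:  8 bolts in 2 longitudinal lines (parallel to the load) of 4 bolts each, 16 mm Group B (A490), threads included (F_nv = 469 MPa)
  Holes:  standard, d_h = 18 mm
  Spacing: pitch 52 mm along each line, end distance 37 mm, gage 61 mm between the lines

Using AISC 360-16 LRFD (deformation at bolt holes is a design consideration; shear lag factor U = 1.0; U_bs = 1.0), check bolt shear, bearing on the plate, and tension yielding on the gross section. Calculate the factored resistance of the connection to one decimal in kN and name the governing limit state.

565.8 kN (bolt shear governs)

Bolt shear: A_b = π(16)²/4 = 201.06 mm². φR_n = 0.75 × 469 × 201.06 × 8 × 1 = 565.8 kN.
Bearing (16 mm plate, F_u = 450 MPa): end bolts L_c = 37 − 18/2 = 28, R_n = min(1.2×28×16×450, 2.4×16×16×450) = 241.92 kN/bolt; interior L_c = 52 − 18 = 34, R_n = 276.48 kN/bolt. φR_n = 0.75 × (2×241.92 + 6×276.48) = 1607.0 kN.
Tension yield (gross): A_g = 180×16 = 2880 mm². φR_n = 0.90 × 345 × 2880 = 894.2 kN.
Governing: min(565.8, 1607.0, 894.2) = 565.8 kN → bolt shear.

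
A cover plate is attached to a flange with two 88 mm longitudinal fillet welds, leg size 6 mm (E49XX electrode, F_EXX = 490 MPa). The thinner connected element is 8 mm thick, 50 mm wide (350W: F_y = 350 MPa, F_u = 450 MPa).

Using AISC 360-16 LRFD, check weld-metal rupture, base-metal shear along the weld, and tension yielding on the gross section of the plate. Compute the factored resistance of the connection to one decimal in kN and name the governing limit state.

Weld metal: throat = 0.707×6 = 4.242 mm, L = 2×88 = 176 mm. φR_n = 0.75 × 0.6 × 490 × 4.242 × 176 = 164.6 kN.
Base metal shear (8 mm plate): yield φR_n = 1.0×0.6×350×8×176 = 295.7 kN; rupture φR_n = 0.75×0.6×450×8×176 = 285.1 kN; take 285.1 kN (rupture).
Tension yield (gross): A_g = 50×8 = 400 mm². φR_n = 0.90 × 350 × 400 = 126.0 kN.
Governing: min(164.6, 285.1, 126.0) = 126.0 kN → gross-section yield.

126.0 kN (gross-section yield governs)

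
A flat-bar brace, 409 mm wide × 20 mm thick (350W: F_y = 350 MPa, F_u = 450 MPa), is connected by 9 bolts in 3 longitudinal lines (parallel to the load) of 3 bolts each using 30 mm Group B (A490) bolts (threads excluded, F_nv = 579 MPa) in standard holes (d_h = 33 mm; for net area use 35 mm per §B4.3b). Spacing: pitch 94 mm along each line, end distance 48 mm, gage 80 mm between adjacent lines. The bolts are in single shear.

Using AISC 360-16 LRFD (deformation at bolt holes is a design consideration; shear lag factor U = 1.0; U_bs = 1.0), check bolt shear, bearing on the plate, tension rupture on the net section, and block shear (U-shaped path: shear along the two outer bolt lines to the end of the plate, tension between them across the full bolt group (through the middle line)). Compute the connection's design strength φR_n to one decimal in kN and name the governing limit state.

1810.4 kN (block shear governs)

Bolt shear: A_b = π(30)²/4 = 706.86 mm². φR_n = 0.75 × 579 × 706.86 × 9 × 1 = 2762.6 kN.
Bearing (20 mm plate, F_u = 450 MPa): end bolts L_c = 48 − 33/2 = 31.5, R_n = min(1.2×31.5×20×450, 2.4×30×20×450) = 340.2 kN/bolt; interior L_c = 94 − 33 = 61, R_n = 648 kN/bolt. φR_n = 0.75 × (3×340.2 + 6×648) = 3681.5 kN.
Tension rupture (net): A_n = (409 − 3×35)×20 = 6080 mm² (U = 1.0, A_e = A_n). φR_n = 0.75 × 450 × 6080 = 2052.0 kN.
Block shear: shear path 2×[48+2×94] = 2×236 mm, A_gv = 9440, A_nv = 2×(236 − 2.5×35)×20 = 5940 mm²; tension across gage: (160 − 2×35)×20 = 1800 mm². R_n = min(0.6×450×5940, 0.6×350×9440) + 1.0×450×1800 = min(1603.8, 1982.4) + 810 = 2413.8 kN. φR_n = 0.75 × 2413.8 = 1810.4 kN.
Governing: min(2762.6, 3681.5, 2052.0, 1810.4) = 1810.4 kN → block shear.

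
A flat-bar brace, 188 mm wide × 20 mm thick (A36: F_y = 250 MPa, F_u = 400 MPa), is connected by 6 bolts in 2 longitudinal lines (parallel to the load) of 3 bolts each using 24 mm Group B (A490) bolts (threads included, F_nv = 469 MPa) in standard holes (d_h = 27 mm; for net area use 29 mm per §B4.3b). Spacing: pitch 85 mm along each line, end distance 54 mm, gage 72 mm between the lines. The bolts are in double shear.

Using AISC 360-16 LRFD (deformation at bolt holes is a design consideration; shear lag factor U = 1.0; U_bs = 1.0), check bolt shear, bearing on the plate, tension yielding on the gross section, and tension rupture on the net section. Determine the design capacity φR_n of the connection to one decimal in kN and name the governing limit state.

Bolt shear: A_b = π(24)²/4 = 452.39 mm². φR_n = 0.75 × 469 × 452.39 × 6 × 2 = 1909.5 kN.
Bearing (20 mm plate, F_u = 400 MPa): end bolts L_c = 54 − 27/2 = 40.5, R_n = min(1.2×40.5×20×400, 2.4×24×20×400) = 388.8 kN/bolt; interior L_c = 85 − 27 = 58, R_n = 460.8 kN/bolt. φR_n = 0.75 × (2×388.8 + 4×460.8) = 1965.6 kN.
Tension yield (gross): A_g = 188×20 = 3760 mm². φR_n = 0.90 × 250 × 3760 = 846.0 kN.
Tension rupture (net): A_n = (188 − 2×29)×20 = 2600 mm² (U = 1.0, A_e = A_n). φR_n = 0.75 × 400 × 2600 = 780.0 kN.
Governing: min(1909.5, 1965.6, 846.0, 780.0) = 780.0 kN → net-section rupture.

780.0 kN (net-section rupture governs)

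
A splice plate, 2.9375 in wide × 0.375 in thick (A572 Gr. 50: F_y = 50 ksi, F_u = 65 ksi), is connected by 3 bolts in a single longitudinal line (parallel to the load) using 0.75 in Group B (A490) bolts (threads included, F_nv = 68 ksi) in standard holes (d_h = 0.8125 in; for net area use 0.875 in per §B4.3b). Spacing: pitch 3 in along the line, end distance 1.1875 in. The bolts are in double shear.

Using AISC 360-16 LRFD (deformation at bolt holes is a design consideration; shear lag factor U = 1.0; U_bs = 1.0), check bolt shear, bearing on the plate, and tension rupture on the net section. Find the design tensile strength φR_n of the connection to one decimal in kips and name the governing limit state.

Bolt shear: A_b = π(0.75)²/4 = 0.44179 in². φR_n = 0.75 × 68 × 0.44179 × 3 × 2 = 135.2 kips.
Bearing (0.375 in plate, F_u = 65 ksi): end bolts L_c = 1.1875 − 0.8125/2 = 0.78125, R_n = min(1.2×0.78125×0.375×65, 2.4×0.75×0.375×65) = 22.852 kips/bolt; interior L_c = 3 − 0.8125 = 2.1875, R_n = 43.875 kips/bolt. φR_n = 0.75 × (1×22.852 + 2×43.875) = 83.0 kips.
Tension rupture (net): A_n = (2.9375 − 1×0.875)×0.375 = 0.77344 in² (U = 1.0, A_e = A_n). φR_n = 0.75 × 65 × 0.77344 = 37.7 kips.
Governing: min(135.2, 83.0, 37.7) = 37.7 kips → net-section rupture.

37.7 kips (net-section rupture governs)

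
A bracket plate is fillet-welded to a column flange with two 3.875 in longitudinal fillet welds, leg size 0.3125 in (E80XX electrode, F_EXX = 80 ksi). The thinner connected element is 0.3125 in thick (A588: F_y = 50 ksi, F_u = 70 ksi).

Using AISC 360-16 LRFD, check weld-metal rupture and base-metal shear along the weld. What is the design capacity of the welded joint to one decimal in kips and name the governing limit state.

Weld metal: throat = 0.707×0.3125 = 0.22094 in, L = 2×3.875 = 7.75 in. φR_n = 0.75 × 0.6 × 80 × 0.22094 × 7.75 = 61.6 kips.
Base metal shear (0.3125 in plate): yield φR_n = 1.0×0.6×50×0.3125×7.75 = 72.7 kips; rupture φR_n = 0.75×0.6×70×0.3125×7.75 = 76.3 kips; take 72.7 kips (yield).
Governing: min(61.6, 72.7) = 61.6 kips → weld metal.

61.6 kips (weld metal governs)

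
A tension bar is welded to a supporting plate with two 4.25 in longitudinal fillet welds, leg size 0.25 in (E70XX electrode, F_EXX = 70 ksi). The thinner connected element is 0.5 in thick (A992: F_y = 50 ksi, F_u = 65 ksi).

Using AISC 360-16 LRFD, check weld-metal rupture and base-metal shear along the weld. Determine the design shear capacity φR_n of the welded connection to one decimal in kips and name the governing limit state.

47.3 kips (weld metal governs)

Weld metal: throat = 0.707×0.25 = 0.17675 in, L = 2×4.25 = 8.5 in. φR_n = 0.75 × 0.6 × 70 × 0.17675 × 8.5 = 47.3 kips.
Base metal shear (0.5 in plate): yield φR_n = 1.0×0.6×50×0.5×8.5 = 127.5 kips; rupture φR_n = 0.75×0.6×65×0.5×8.5 = 124.3 kips; take 124.3 kips (rupture).
Governing: min(47.3, 124.3) = 47.3 kips → weld metal.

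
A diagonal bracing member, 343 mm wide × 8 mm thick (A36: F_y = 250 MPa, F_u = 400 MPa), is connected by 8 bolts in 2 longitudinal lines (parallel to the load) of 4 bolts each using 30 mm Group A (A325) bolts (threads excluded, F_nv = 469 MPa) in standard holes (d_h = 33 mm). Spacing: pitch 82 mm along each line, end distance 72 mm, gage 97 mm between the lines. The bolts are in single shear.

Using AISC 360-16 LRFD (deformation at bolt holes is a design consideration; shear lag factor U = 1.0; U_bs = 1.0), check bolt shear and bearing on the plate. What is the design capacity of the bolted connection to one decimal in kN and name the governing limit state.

1166.4 kN (bearing governs)

Bolt shear: A_b = π(30)²/4 = 706.86 mm². φR_n = 0.75 × 469 × 706.86 × 8 × 1 = 1989.1 kN.
Bearing (8 mm plate, F_u = 400 MPa): end bolts L_c = 72 − 33/2 = 55.5, R_n = min(1.2×55.5×8×400, 2.4×30×8×400) = 213.12 kN/bolt; interior L_c = 82 − 33 = 49, R_n = 188.16 kN/bolt. φR_n = 0.75 × (2×213.12 + 6×188.16) = 1166.4 kN.
Governing: min(1989.1, 1166.4) = 1166.4 kN → bearing.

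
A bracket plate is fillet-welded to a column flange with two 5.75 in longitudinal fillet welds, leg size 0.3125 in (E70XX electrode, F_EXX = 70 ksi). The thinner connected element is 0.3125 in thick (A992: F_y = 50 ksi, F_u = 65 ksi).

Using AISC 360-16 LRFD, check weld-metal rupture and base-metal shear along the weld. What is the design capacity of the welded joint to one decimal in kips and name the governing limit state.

80.0 kips (weld metal governs)

Weld metal: throat = 0.707×0.3125 = 0.22094 in, L = 2×5.75 = 11.5 in. φR_n = 0.75 × 0.6 × 70 × 0.22094 × 11.5 = 80.0 kips.
Base metal shear (0.3125 in plate): yield φR_n = 1.0×0.6×50×0.3125×11.5 = 107.8 kips; rupture φR_n = 0.75×0.6×65×0.3125×11.5 = 105.1 kips; take 105.1 kips (rupture).
Governing: min(80.0, 105.1) = 80.0 kips → weld metal.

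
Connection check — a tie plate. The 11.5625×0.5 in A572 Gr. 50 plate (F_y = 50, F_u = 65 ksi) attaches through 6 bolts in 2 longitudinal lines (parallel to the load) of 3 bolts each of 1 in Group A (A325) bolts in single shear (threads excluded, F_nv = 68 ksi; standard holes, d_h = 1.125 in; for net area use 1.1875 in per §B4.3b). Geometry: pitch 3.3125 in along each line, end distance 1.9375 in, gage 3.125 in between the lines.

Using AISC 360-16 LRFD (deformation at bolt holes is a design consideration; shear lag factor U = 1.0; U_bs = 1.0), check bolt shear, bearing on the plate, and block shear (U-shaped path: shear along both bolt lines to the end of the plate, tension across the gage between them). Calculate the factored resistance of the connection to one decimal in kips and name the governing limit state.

Bolt shear: A_b = π(1)²/4 = 0.7854 in². φR_n = 0.75 × 68 × 0.7854 × 6 × 1 = 240.3 kips.
Bearing (0.5 in plate, F_u = 65 ksi): end bolts L_c = 1.9375 − 1.125/2 = 1.375, R_n = min(1.2×1.375×0.5×65, 2.4×1×0.5×65) = 53.625 kips/bolt; interior L_c = 3.3125 − 1.125 = 2.1875, R_n = 78 kips/bolt. φR_n = 0.75 × (2×53.625 + 4×78) = 314.4 kips.
Block shear: shear path 2×[1.9375+2×3.3125] = 2×8.5625 in, A_gv = 8.5625, A_nv = 2×(8.5625 − 2.5×1.1875)×0.5 = 5.5938 in²; tension across gage: (3.125 − 1×1.1875)×0.5 = 0.96875 in². R_n = min(0.6×65×5.5938, 0.6×50×8.5625) + 1.0×65×0.96875 = min(218.16, 256.88) + 62.969 = 281.13 kips. φR_n = 0.75 × 281.13 = 210.8 kips.
Governing: min(240.3, 314.4, 210.8) = 210.8 kips → block shear.

210.8 kips (block shear governs)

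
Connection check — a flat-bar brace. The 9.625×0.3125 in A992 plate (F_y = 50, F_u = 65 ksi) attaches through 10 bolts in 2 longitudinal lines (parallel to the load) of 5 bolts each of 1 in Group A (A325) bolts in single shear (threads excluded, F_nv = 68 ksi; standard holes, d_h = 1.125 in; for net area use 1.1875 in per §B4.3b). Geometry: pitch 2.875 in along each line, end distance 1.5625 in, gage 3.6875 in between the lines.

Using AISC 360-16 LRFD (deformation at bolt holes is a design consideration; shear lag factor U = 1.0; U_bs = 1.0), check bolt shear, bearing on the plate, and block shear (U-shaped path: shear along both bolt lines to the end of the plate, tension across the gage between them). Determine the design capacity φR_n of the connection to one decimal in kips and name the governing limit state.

179.2 kips (block shear governs)

Bolt shear: A_b = π(1)²/4 = 0.7854 in². φR_n = 0.75 × 68 × 0.7854 × 10 × 1 = 400.6 kips.
Bearing (0.3125 in plate, F_u = 65 ksi): end bolts L_c = 1.5625 − 1.125/2 = 1, R_n = min(1.2×1×0.3125×65, 2.4×1×0.3125×65) = 24.375 kips/bolt; interior L_c = 2.875 − 1.125 = 1.75, R_n = 42.656 kips/bolt. φR_n = 0.75 × (2×24.375 + 8×42.656) = 292.5 kips.
Block shear: shear path 2×[1.5625+4×2.875] = 2×13.0625 in, A_gv = 8.1641, A_nv = 2×(13.0625 − 4.5×1.1875)×0.3125 = 4.8242 in²; tension across gage: (3.6875 − 1×1.1875)×0.3125 = 0.78125 in². R_n = min(0.6×65×4.8242, 0.6×50×8.1641) + 1.0×65×0.78125 = min(188.14, 244.92) + 50.781 = 238.92 kips. φR_n = 0.75 × 238.92 = 179.2 kips.
Governing: min(400.6, 292.5, 179.2) = 179.2 kips → block shear.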